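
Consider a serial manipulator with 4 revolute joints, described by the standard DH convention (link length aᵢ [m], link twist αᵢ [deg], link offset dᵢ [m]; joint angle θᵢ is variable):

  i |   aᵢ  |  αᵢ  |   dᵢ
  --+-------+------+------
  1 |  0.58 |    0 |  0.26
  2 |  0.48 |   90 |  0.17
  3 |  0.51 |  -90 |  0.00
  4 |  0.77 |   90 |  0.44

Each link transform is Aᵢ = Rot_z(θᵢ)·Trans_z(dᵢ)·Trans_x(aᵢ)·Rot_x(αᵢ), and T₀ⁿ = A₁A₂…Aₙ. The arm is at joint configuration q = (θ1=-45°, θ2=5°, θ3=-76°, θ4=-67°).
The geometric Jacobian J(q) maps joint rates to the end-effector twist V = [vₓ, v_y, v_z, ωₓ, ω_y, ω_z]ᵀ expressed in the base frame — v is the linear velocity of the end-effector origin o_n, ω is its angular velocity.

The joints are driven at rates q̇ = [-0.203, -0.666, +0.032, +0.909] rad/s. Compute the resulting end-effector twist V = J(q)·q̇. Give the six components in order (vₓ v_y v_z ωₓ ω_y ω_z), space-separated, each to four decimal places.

-0.8594 -0.3263 -0.6052 0.6551 -0.5915 -0.6491

o_n = [0.7995, -1.6621, -0.2503]
J₁: ẑ×o_n = [1.6621, 0.7995, -0.0000], ω = ẑ
J2: z=[0.0000, 0.0000, 1.0000] o=[0.4101, -0.4101, 0.2600] → [1.2520, 0.3894, -0.0000, 0.0000, 0.0000, 1.0000]
J3: z=[-0.6428, -0.7660, 0.0000] o=[0.7778, -0.7187, 0.4300] → [0.5212, -0.4373, 0.6231, -0.6428, -0.7660, 0.0000]
J4: z=[0.7433, -0.6237, 0.2419] o=[0.8723, -0.7980, -0.0649] → [0.3247, 0.1203, -0.6877, 0.7433, -0.6237, 0.2419]
V = J·q̇ = [-0.8594, -0.3263, -0.6052, 0.6551, -0.5915, -0.6491]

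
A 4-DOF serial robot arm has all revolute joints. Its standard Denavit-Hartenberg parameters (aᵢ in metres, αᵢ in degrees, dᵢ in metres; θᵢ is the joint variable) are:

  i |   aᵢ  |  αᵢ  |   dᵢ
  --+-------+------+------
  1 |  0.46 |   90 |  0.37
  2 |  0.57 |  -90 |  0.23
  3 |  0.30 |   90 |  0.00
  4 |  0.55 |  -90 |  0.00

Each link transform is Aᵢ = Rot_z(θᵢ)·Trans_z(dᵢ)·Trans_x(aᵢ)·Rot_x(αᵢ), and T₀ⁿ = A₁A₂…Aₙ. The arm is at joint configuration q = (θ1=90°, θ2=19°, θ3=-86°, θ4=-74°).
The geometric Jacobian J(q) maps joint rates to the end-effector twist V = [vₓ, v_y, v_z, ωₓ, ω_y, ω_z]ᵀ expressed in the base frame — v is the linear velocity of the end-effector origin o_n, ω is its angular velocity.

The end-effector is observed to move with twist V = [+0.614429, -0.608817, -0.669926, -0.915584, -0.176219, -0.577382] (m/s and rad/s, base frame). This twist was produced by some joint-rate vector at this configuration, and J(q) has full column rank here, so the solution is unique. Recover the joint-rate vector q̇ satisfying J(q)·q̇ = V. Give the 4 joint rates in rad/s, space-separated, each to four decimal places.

o_n = [0.6805, 1.2009, 0.0659]
J₁: ẑ×o_n = [-1.2009, 0.6805, 0.0000], ω = ẑ
J2: z=[1.0000, -0.0000, 0.0000] o=[0.0000, 0.4600, 0.3700] → [-0.0000, 0.3041, 0.7409, 1.0000, -0.0000, 0.0000]
J3: z=[-0.0000, -0.3256, 0.9455] o=[0.2300, 0.9989, 0.5556] → [-0.0315, 0.4260, 0.1467, -0.0000, -0.3256, 0.9455]
J4: z=[0.0698, -0.9432, -0.3248] o=[0.5293, 1.0187, 0.5624] → [0.5274, -0.0145, 0.1553, 0.0698, -0.9432, -0.3248]
q̇ = J⁺·V = [-0.4120, -0.9310, -0.0990, 0.2210]

-0.4120 -0.9310 -0.0990 0.2210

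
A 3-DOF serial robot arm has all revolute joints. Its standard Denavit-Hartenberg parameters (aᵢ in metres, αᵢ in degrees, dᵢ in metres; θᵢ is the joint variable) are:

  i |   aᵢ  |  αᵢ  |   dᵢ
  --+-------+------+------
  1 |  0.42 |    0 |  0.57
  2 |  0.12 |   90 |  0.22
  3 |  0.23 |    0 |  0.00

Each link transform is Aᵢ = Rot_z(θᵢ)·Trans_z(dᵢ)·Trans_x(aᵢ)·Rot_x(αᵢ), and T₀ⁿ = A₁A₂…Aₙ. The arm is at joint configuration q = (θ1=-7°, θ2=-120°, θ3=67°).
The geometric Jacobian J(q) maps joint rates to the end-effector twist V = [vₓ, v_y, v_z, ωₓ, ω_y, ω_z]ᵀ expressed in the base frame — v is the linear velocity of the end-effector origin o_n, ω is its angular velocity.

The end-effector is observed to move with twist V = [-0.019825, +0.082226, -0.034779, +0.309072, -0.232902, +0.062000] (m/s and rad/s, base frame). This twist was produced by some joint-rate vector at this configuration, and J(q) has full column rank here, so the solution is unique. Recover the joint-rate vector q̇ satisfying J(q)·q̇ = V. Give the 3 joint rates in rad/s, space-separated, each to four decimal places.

o_n = [0.2906, -0.2188, 1.0017]
J₁: ẑ×o_n = [0.2188, 0.2906, -0.0000], ω = ẑ
J2: z=[0.0000, 0.0000, 1.0000] o=[0.4169, -0.0512, 0.5700] → [0.1676, -0.1263, 0.0000, 0.0000, 0.0000, 1.0000]
J3: z=[-0.7986, 0.6018, 0.0000] o=[0.3447, -0.1470, 0.7900] → [0.1274, 0.1691, 0.0899, -0.7986, 0.6018, 0.0000]
q̇ = J⁺·V = [0.3730, -0.3110, -0.3870]

0.3730 -0.3110 -0.3870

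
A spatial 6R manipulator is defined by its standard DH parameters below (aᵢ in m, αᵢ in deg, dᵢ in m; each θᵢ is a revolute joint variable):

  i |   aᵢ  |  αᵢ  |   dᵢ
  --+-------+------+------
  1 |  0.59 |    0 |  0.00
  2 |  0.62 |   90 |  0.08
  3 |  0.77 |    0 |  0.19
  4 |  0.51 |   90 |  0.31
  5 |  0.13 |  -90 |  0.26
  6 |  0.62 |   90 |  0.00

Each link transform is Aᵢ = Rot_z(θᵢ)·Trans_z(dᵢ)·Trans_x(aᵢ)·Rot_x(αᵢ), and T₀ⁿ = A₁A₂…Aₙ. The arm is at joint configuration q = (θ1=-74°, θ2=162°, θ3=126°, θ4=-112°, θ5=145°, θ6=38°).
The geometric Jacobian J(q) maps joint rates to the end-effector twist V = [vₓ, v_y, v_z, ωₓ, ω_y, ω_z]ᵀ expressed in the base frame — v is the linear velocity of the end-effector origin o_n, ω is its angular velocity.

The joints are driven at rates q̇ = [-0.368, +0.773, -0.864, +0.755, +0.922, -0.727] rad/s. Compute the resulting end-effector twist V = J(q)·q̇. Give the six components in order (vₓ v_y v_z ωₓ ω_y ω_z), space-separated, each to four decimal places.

-0.5581 0.3980 -0.0849 0.5081 0.6103 -0.3887

o_n = [1.0218, -0.4559, 0.8218]
J₁: ẑ×o_n = [0.4559, 1.0218, -0.0000], ω = ẑ
J2: z=[0.0000, 0.0000, 1.0000] o=[0.1626, -0.5671, 0.0000] → [-0.1112, 0.8592, 0.0000, 0.0000, 0.0000, 1.0000]
J3: z=[0.9994, -0.0349, 0.0000] o=[0.1843, 0.0525, 0.0800] → [-0.0259, -0.7414, -0.4788, 0.9994, -0.0349, 0.0000]
J4: z=[0.9994, -0.0349, 0.0000] o=[0.3584, -0.4065, 0.7029] → [-0.0041, -0.1188, -0.0262, 0.9994, -0.0349, 0.0000]
J5: z=[0.0084, 0.2418, -0.9703] o=[0.6854, 0.0773, 0.8263] → [-0.5184, -0.3264, -0.0858, 0.0084, 0.2418, -0.9703]
J6: z=[-0.8381, -0.5276, -0.1388] o=[0.7585, 0.0343, 0.5483] → [-0.2123, 0.1927, 0.5497, -0.8381, -0.5276, -0.1388]
V = J·q̇ = [-0.5581, 0.3980, -0.0849, 0.5081, 0.6103, -0.3887]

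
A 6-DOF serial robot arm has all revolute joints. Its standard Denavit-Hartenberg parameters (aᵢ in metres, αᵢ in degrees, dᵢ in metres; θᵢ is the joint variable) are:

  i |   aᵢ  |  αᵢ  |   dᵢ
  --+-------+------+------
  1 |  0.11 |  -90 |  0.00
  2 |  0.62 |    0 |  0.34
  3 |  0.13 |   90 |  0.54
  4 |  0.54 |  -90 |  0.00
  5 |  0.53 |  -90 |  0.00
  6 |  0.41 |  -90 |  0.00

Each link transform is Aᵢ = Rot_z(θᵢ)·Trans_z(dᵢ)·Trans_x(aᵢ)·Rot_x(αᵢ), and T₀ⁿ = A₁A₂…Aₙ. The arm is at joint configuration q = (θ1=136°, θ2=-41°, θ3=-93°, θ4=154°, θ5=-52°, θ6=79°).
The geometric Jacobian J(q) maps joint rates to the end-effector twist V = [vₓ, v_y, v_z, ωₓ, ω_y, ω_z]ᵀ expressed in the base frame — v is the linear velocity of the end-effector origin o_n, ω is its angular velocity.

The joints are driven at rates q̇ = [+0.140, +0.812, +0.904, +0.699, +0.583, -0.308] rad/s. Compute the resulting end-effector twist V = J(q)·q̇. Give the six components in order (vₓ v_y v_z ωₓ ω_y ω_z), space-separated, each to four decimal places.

0.4653 -0.1239 -0.9401 -0.3130 -1.2069 -0.5042

o_n = [-1.5663, -0.7709, -0.2970]
J₁: ẑ×o_n = [0.7709, -1.5663, 0.0000], ω = ẑ
J2: z=[-0.6947, -0.7193, 0.0000] o=[-0.0791, 0.0764, 0.0000] → [0.2136, -0.2063, -0.4812, -0.6947, -0.7193, 0.0000]
J3: z=[-0.6947, -0.7193, 0.0000] o=[-0.6519, 0.1569, 0.4068] → [0.5062, -0.4889, -0.0133, -0.6947, -0.7193, 0.0000]
J4: z=[0.5174, -0.4997, -0.6947] o=[-0.9621, -0.2943, 0.5003] → [0.0673, 0.8323, -0.5486, 0.5174, -0.4997, -0.6947]
J5: z=[0.4053, 0.8581, -0.3153] o=[-1.3690, -0.2304, 0.1511] → [-0.5550, 0.2439, -0.0498, 0.4053, 0.8581, -0.3153]
J6: z=[-0.9125, 0.4009, -0.0818] o=[-1.3988, -0.4004, -0.3499] → [-0.0091, 0.0620, 0.4052, -0.9125, 0.4009, -0.0818]
V = J·q̇ = [0.4653, -0.1239, -0.9401, -0.3130, -1.2069, -0.5042]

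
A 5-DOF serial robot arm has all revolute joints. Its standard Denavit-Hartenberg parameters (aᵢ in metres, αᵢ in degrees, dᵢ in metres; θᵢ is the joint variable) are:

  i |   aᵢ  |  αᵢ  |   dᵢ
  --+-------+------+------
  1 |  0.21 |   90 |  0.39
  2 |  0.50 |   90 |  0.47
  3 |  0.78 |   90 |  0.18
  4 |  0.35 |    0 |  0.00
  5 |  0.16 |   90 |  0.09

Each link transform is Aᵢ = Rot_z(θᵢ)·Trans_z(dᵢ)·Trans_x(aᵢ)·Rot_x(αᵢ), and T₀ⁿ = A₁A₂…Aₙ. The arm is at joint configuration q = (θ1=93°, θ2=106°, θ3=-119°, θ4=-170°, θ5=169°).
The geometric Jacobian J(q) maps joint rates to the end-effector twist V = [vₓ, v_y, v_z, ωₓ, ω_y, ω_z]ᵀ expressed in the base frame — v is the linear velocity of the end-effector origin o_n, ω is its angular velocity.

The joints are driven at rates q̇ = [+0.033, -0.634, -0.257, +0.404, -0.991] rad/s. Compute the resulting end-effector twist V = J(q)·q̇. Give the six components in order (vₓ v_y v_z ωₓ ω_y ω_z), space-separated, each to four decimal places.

o_n = [-0.0219, 0.2846, 0.5496]
J₁: ẑ×o_n = [-0.2846, -0.0219, 0.0000], ω = ẑ
J2: z=[0.9986, 0.0523, 0.0000] o=[-0.0110, 0.2097, 0.3900] → [0.0084, -0.1594, 0.0753, 0.9986, 0.0523, 0.0000]
J3: z=[-0.0503, 0.9599, 0.2756] o=[0.4656, 0.0967, 0.8706] → [-0.3599, -0.1505, 0.4585, -0.0503, 0.9599, 0.2756]
J4: z=[0.4715, 0.2661, -0.8407] o=[-0.2302, 0.3379, 0.5567] → [-0.0467, -0.1717, -0.0805, 0.4715, 0.2661, -0.8407]
J5: z=[0.4715, 0.2661, -0.8407] o=[0.0763, 0.2493, 0.7006] → [-0.0105, 0.1538, 0.0428, 0.4715, 0.2661, -0.8407]
V = J·q̇ = [0.0694, -0.0828, -0.2406, -0.8970, -0.4361, 0.4557]

0.0694 -0.0828 -0.2406 -0.8970 -0.4361 0.4557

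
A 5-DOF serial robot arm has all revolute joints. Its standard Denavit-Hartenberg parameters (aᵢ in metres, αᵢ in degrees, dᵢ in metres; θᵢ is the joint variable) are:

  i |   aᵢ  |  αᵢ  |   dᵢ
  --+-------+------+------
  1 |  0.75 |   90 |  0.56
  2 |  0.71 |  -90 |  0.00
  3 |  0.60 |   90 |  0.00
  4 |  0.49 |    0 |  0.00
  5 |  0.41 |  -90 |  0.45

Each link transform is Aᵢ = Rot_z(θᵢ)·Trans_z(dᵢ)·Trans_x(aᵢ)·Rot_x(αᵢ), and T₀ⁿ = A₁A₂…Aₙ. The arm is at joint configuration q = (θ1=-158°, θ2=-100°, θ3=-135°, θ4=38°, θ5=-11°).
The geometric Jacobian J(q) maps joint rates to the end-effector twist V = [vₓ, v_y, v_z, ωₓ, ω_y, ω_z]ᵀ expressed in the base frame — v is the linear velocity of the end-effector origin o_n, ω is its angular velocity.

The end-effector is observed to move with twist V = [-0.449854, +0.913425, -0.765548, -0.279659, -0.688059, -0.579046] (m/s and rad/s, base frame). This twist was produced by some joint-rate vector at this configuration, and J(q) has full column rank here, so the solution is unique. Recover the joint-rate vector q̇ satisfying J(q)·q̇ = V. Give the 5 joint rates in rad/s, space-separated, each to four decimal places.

o_n = [-1.4704, 0.0934, 1.0305]
J₁: ẑ×o_n = [-0.0934, -1.4704, 0.0000], ω = ẑ
J2: z=[-0.3746, 0.9272, 0.0000] o=[-0.6954, -0.2810, 0.5600] → [0.4363, 0.1763, 0.5783, -0.3746, 0.9272, 0.0000]
J3: z=[-0.9131, -0.3689, -0.1736] o=[-0.5811, -0.2348, -0.1392] → [-0.3746, 1.2225, -0.6277, -0.9131, -0.3689, -0.1736]
J4: z=[0.1510, -0.7016, 0.6964] o=[-0.8083, 0.1310, 0.2786] → [-0.5014, -0.5746, -0.4702, 0.1510, -0.7016, 0.6964]
J5: z=[0.1510, -0.7016, 0.6964] o=[-1.2300, 0.2551, 0.4951] → [-0.2631, -0.2482, -0.1931, 0.1510, -0.7016, 0.6964]
q̇ = J⁺·V = [-0.1540, -0.8620, 0.5830, -0.0330, -0.4320]

-0.1540 -0.8620 0.5830 -0.0330 -0.4320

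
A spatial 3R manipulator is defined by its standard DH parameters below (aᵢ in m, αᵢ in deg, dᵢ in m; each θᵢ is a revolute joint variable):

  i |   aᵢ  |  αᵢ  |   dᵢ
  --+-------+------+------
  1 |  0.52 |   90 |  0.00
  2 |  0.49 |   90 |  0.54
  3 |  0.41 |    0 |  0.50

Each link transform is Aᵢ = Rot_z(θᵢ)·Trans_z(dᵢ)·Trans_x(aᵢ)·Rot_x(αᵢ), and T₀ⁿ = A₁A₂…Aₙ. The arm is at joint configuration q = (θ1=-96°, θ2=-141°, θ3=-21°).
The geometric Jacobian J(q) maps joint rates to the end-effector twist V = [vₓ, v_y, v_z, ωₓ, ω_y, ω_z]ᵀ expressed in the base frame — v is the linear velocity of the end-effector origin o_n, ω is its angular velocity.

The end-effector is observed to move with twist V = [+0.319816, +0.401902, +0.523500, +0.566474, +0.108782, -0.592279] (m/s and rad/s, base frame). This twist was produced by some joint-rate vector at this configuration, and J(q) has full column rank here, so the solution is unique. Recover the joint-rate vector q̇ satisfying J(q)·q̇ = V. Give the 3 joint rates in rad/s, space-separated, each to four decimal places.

o_n = [-0.3415, 0.5114, -0.1607]
J₁: ẑ×o_n = [-0.5114, -0.3415, 0.0000], ω = ẑ
J2: z=[-0.9945, 0.1045, 0.0000] o=[-0.0544, -0.5172, 0.0000] → [-0.0168, -0.1598, -0.9929, -0.9945, 0.1045, 0.0000]
J3: z=[0.0658, 0.6259, 0.7771] o=[-0.5516, -0.0820, -0.3084] → [-0.3687, 0.1536, -0.0925, 0.0658, 0.6259, 0.7771]
q̇ = J⁺·V = [-0.7990, -0.5520, 0.2660]

-0.7990 -0.5520 0.2660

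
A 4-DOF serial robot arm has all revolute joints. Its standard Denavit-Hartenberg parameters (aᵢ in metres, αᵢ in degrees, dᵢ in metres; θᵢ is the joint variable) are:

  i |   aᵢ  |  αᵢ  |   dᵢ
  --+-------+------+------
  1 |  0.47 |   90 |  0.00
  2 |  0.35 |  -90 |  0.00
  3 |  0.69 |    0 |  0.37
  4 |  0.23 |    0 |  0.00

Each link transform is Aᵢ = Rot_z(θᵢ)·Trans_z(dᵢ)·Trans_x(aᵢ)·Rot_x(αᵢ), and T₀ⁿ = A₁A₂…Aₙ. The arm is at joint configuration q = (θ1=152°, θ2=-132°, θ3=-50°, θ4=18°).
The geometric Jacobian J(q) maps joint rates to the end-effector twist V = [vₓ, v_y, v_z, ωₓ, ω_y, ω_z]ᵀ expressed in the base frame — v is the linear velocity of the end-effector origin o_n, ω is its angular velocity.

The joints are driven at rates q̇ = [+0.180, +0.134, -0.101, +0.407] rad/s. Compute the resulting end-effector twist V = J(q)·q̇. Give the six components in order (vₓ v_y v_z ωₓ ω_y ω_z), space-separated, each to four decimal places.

-0.2431 0.0954 -0.0398 -0.1379 0.2251 -0.0248

o_n = [0.2317, 0.6135, -0.9822]
J₁: ẑ×o_n = [-0.6135, 0.2317, 0.0000], ω = ẑ
J2: z=[0.4695, 0.8829, 0.0000] o=[-0.4150, 0.2207, 0.0000] → [-0.8673, 0.4611, -0.3865, 0.4695, 0.8829, 0.0000]
J3: z=[-0.6562, 0.3489, -0.6691] o=[-0.2082, 0.1107, -0.2601] → [0.0845, -0.7682, -0.4834, -0.6562, 0.3489, -0.6691]
J4: z=[-0.6562, 0.3489, -0.6691] o=[0.0592, 0.5672, -0.8373] → [-0.0196, -0.2105, -0.0906, -0.6562, 0.3489, -0.6691]
V = J·q̇ = [-0.2431, 0.0954, -0.0398, -0.1379, 0.2251, -0.0248]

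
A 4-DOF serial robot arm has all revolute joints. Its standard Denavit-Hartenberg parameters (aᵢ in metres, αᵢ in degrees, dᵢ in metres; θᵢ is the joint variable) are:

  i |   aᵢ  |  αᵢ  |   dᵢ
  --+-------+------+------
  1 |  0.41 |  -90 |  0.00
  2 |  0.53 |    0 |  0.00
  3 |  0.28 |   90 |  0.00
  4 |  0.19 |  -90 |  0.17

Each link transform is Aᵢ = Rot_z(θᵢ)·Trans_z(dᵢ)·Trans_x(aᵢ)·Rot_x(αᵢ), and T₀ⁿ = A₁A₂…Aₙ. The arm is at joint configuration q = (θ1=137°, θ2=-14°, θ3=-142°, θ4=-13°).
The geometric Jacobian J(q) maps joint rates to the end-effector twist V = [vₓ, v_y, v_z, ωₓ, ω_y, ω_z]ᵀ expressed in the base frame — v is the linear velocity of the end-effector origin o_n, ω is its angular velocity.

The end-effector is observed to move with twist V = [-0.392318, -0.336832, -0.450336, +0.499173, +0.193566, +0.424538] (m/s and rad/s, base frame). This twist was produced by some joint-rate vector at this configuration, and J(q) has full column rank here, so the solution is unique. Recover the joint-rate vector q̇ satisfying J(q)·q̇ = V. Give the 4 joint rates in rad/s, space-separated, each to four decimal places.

0.9480 0.4320 -0.9140 0.5730

o_n = [-0.2855, 0.3247, 0.1621]
J₁: ẑ×o_n = [-0.3247, -0.2855, 0.0000], ω = ẑ
J2: z=[-0.6820, -0.7314, 0.0000] o=[-0.2999, 0.2796, 0.0000] → [-0.1186, 0.1106, -0.0202, -0.6820, -0.7314, 0.0000]
J3: z=[-0.6820, -0.7314, 0.0000] o=[-0.6760, 0.6303, 0.1282] → [-0.0248, 0.0231, 0.4941, -0.6820, -0.7314, 0.0000]
J4: z=[0.2975, -0.2774, -0.9135] o=[-0.4889, 0.4559, 0.2421] → [-0.0977, -0.1620, 0.0174, 0.2975, -0.2774, -0.9135]
q̇ = J⁺·V = [0.9480, 0.4320, -0.9140, 0.5730]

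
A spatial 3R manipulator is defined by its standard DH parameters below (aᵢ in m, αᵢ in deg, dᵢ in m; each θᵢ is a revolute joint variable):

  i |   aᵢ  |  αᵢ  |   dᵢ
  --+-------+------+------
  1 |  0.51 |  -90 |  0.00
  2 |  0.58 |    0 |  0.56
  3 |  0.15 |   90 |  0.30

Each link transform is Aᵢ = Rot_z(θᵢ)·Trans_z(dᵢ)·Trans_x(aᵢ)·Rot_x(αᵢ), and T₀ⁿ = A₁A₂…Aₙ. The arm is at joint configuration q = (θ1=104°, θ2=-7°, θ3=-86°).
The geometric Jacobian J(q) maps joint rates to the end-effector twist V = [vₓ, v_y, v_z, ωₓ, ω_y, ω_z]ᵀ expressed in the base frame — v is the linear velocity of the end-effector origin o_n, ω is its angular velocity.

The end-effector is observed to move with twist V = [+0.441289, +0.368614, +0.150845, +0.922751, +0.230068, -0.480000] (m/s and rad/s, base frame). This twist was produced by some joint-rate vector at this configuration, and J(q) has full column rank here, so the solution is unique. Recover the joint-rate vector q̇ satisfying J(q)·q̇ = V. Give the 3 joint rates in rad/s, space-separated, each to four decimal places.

o_n = [-1.0952, 0.8378, 0.2205]
J₁: ẑ×o_n = [-0.8378, -1.0952, 0.0000], ω = ẑ
J2: z=[-0.9703, -0.2419, 0.0000] o=[-0.1234, 0.4949, 0.0000] → [-0.0533, 0.2139, -0.5678, -0.9703, -0.2419, 0.0000]
J3: z=[-0.9703, -0.2419, 0.0000] o=[-0.8060, 0.9180, 0.0707] → [-0.0362, 0.1453, 0.0079, -0.9703, -0.2419, 0.0000]
q̇ = J⁺·V = [-0.4800, -0.2750, -0.6760]

-0.4800 -0.2750 -0.6760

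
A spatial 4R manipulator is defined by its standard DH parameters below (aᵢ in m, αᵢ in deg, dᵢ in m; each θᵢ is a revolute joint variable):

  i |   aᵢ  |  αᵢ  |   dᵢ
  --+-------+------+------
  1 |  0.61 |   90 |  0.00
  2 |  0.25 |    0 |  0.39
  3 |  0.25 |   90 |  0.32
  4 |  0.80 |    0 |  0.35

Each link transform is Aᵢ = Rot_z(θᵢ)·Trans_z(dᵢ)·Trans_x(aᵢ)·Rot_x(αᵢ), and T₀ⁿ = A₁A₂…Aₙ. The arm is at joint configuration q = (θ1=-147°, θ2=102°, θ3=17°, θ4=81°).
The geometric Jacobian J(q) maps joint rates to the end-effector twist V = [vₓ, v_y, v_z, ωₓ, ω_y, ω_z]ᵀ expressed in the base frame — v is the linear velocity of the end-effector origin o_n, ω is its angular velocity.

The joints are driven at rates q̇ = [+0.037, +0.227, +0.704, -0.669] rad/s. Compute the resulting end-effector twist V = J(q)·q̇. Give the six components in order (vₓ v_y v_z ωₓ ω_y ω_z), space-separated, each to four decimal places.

o_n = [-1.3892, 0.8865, 0.7423]
J₁: ẑ×o_n = [-0.8865, -1.3892, 0.0000], ω = ẑ
J2: z=[-0.5446, 0.8387, 0.0000] o=[-0.5116, -0.3322, 0.0000] → [0.6226, 0.4043, 0.0723, -0.5446, 0.8387, 0.0000]
J3: z=[-0.5446, 0.8387, 0.0000] o=[-0.6804, 0.0232, 0.2445] → [0.4175, 0.2711, 0.1242, -0.5446, 0.8387, 0.0000]
J4: z=[-0.7335, -0.4764, 0.4848] o=[-0.7530, 0.3575, 0.4632] → [-0.3894, -0.1037, -0.6911, -0.7335, -0.4764, 0.4848]
V = J·q̇ = [0.6630, 0.3006, 0.5662, -0.0163, 1.0995, -0.2873]

0.6630 0.3006 0.5662 -0.0163 1.0995 -0.2873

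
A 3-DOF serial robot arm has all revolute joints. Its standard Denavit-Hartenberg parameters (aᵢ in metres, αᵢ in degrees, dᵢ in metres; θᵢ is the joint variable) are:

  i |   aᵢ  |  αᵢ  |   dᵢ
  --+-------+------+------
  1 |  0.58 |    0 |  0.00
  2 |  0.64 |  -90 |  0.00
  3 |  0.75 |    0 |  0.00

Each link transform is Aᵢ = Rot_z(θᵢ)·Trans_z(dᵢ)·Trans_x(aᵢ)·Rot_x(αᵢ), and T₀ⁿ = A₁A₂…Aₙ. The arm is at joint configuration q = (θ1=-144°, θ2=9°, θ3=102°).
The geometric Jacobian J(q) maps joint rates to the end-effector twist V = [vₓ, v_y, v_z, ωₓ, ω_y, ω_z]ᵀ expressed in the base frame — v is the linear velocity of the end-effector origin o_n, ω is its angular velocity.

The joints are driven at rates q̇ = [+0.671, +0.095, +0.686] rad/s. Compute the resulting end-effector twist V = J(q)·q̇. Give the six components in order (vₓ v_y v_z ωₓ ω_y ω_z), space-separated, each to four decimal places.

o_n = [-0.8115, -0.6832, -0.7336]
J₁: ẑ×o_n = [0.6832, -0.8115, 0.0000], ω = ẑ
J2: z=[0.0000, 0.0000, 1.0000] o=[-0.4692, -0.3409, 0.0000] → [0.3423, -0.3423, 0.0000, 0.0000, 0.0000, 1.0000]
J3: z=[0.7071, -0.7071, 0.0000] o=[-0.9218, -0.7935, 0.0000] → [0.5187, 0.5187, 0.1559, 0.7071, -0.7071, 0.0000]
V = J·q̇ = [0.8468, -0.2212, 0.1070, 0.4851, -0.4851, 0.7660]

0.8468 -0.2212 0.1070 0.4851 -0.4851 0.7660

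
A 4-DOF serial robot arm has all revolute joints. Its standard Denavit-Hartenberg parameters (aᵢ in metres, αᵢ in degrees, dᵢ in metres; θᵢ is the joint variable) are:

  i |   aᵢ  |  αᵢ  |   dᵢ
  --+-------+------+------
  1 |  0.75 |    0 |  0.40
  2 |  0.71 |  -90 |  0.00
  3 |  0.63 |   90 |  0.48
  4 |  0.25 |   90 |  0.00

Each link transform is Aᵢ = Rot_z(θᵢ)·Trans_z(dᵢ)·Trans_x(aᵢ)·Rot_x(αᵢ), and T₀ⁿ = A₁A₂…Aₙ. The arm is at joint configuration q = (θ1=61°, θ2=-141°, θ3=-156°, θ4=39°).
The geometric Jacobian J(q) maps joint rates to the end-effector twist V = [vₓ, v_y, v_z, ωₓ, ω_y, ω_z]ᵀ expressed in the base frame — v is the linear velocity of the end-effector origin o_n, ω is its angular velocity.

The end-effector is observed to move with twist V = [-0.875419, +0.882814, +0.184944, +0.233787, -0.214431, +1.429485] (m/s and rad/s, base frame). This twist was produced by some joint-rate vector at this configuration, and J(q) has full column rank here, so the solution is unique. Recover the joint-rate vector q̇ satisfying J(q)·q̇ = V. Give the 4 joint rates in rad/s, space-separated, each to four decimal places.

o_n = [0.9838, 0.8090, 0.7353]
J₁: ẑ×o_n = [-0.8090, 0.9838, 0.0000], ω = ẑ
J2: z=[0.0000, 0.0000, 1.0000] o=[0.3636, 0.6560, 0.4000] → [-0.1530, 0.6202, 0.0000, 0.0000, 0.0000, 1.0000]
J3: z=[0.9848, 0.1736, 0.0000] o=[0.4869, -0.0432, 0.4000] → [0.0582, -0.3302, 0.7530, 0.9848, 0.1736, 0.0000]
J4: z=[-0.0706, 0.4006, -0.9135] o=[0.8597, 0.6069, 0.6562] → [0.2163, -0.1078, -0.0640, -0.0706, 0.4006, -0.9135]
q̇ = J⁺·V = [0.9460, -0.0820, 0.1930, -0.6190]

0.9460 -0.0820 0.1930 -0.6190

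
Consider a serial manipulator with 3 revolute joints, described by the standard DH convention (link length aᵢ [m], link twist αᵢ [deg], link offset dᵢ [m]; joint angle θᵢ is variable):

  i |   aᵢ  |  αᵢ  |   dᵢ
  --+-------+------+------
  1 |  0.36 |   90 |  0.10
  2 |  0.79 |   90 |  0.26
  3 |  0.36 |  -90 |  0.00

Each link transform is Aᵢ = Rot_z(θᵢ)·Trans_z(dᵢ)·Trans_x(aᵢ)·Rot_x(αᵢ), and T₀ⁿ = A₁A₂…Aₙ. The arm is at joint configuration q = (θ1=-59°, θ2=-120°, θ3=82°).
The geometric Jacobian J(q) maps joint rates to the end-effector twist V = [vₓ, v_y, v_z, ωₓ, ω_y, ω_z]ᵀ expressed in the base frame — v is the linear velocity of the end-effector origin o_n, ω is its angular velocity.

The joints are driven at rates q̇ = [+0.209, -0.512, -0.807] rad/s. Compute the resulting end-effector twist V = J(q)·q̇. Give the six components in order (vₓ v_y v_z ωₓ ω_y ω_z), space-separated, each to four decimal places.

o_n = [-0.5594, -0.2660, -0.6275]
J₁: ẑ×o_n = [0.2660, -0.5594, 0.0000], ω = ẑ
J2: z=[-0.8572, -0.5150, 0.0000] o=[0.1854, -0.3086, 0.1000] → [0.3747, -0.6236, -0.4201, -0.8572, -0.5150, 0.0000]
J3: z=[-0.4460, 0.7423, 0.5000] o=[-0.2409, -0.1039, -0.5842] → [0.0489, -0.1786, 0.3087, -0.4460, 0.7423, 0.5000]
V = J·q̇ = [-0.1757, 0.3465, -0.0341, 0.7988, -0.3354, -0.1945]

-0.1757 0.3465 -0.0341 0.7988 -0.3354 -0.1945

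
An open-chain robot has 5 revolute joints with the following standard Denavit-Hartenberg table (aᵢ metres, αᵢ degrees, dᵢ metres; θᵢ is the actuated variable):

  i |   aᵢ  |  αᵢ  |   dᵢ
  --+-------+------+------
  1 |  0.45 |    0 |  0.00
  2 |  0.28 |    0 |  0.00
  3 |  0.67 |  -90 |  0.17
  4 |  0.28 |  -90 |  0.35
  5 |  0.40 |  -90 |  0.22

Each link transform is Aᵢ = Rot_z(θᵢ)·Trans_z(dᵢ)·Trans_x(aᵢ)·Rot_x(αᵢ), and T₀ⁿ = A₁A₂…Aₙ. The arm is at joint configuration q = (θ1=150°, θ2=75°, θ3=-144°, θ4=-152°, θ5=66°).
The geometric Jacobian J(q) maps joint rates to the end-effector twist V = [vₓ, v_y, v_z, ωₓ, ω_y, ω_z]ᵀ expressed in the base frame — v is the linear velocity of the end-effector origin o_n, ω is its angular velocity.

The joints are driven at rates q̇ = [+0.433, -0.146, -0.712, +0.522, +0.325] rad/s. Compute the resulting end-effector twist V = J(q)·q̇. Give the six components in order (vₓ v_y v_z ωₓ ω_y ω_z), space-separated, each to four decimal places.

o_n = [-0.5127, 0.4023, 0.5721]
J₁: ẑ×o_n = [-0.4023, -0.5127, 0.0000], ω = ẑ
J2: z=[0.0000, 0.0000, 1.0000] o=[-0.3897, 0.2250, 0.0000] → [-0.1773, -0.1229, 0.0000, 0.0000, 0.0000, 1.0000]
J3: z=[0.0000, 0.0000, 1.0000] o=[-0.5877, 0.0270, 0.0000] → [-0.3753, 0.0751, 0.0000, 0.0000, 0.0000, 1.0000]
J4: z=[-0.9877, 0.1564, 0.0000] o=[-0.4829, 0.6888, 0.1700] → [0.0629, 0.3971, 0.2876, -0.9877, 0.1564, 0.0000]
J5: z=[0.0734, 0.4637, 0.8829] o=[-0.8673, 0.4993, 0.3015] → [0.2112, 0.2932, -0.1716, 0.0734, 0.4637, 0.8829]
V = J·q̇ = [0.2204, 0.0451, 0.0944, -0.4917, 0.2324, -0.1380]

0.2204 0.0451 0.0944 -0.4917 0.2324 -0.1380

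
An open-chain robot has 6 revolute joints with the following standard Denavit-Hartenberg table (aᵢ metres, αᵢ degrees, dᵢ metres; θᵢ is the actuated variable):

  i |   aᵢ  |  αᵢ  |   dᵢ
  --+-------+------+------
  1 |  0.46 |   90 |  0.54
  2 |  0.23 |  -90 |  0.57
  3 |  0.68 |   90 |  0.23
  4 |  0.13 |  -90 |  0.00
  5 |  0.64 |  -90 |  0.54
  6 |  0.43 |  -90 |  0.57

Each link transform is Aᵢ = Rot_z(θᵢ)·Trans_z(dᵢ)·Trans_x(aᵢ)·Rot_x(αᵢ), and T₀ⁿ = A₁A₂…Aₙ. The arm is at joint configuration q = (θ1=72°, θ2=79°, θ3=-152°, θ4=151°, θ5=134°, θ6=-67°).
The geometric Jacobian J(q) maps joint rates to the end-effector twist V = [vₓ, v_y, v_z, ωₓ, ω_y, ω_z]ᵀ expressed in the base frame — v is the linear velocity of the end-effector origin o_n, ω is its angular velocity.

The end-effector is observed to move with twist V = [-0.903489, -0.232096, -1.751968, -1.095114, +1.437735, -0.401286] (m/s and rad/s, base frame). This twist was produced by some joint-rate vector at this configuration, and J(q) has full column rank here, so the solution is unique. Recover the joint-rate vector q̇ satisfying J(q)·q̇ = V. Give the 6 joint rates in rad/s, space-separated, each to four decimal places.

0.3370 -0.9740 -0.5190 0.2130 0.4430 0.7010

o_n = [1.5403, 0.9048, -0.1729]
J₁: ẑ×o_n = [-0.9048, 1.5403, 0.0000], ω = ẑ
J2: z=[0.9511, -0.3090, 0.0000] o=[0.1421, 0.4375, 0.5400] → [0.2203, 0.6780, 0.8764, 0.9511, -0.3090, 0.0000]
J3: z=[-0.3033, -0.9336, 0.1908] o=[0.6978, 0.3031, 0.7658] → [0.7615, -0.1240, 0.6040, -0.3033, -0.9336, 0.1908]
J4: z=[-0.8674, 0.1877, -0.4608] o=[0.8963, -0.1192, 0.2203] → [0.3981, -0.6378, -1.0091, -0.8674, 0.1877, -0.4608]
J5: z=[0.0741, 0.9645, 0.2533] o=[0.8323, -0.1434, 0.3309] → [-0.7514, 0.2167, -0.6052, 0.0741, 0.9645, 0.2533]
J6: z=[-0.2486, 0.2639, -0.9320] o=[1.4904, 0.3736, 0.3017] → [0.3698, -0.1645, -0.1452, -0.2486, 0.2639, -0.9320]
q̇ = J⁺·V = [0.3370, -0.9740, -0.5190, 0.2130, 0.4430, 0.7010]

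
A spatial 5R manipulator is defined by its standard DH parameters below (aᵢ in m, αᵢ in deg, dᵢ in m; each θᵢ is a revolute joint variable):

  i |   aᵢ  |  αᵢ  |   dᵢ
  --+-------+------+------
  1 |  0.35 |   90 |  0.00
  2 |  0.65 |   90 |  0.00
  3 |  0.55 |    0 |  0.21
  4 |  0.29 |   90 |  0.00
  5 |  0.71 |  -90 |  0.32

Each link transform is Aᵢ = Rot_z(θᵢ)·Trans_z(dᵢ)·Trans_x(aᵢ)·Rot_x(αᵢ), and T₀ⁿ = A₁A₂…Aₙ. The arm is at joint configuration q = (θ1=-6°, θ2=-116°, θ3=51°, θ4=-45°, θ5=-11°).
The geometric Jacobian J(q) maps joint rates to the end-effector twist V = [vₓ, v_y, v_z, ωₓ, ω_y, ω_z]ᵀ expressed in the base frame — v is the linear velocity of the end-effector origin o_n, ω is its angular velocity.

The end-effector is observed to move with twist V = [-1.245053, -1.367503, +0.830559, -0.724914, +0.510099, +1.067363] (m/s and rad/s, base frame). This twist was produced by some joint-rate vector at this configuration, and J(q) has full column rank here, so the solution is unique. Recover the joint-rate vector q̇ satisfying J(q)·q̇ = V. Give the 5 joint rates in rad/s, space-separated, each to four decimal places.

o_n = [-0.6175, -0.1486, -1.7749]
J₁: ẑ×o_n = [0.1486, -0.6175, 0.0000], ω = ẑ
J2: z=[-0.1045, -0.9945, 0.0000] o=[0.3481, -0.0366, 0.0000] → [1.7652, -0.1855, -0.9486, -0.1045, -0.9945, 0.0000]
J3: z=[-0.8939, 0.0939, 0.4384] o=[0.0647, -0.0068, -0.5842] → [-0.0497, -1.3634, 0.1909, -0.8939, 0.0939, 0.4384]
J4: z=[-0.8939, 0.0939, 0.4384] o=[-0.3186, -0.3963, -0.8033] → [-0.1999, -0.9996, -0.1933, -0.8939, 0.0939, 0.4384]
J5: z=[0.0584, 0.9939, -0.0939] o=[-0.4475, -0.4132, -1.0625] → [-0.6832, 0.0576, 0.1844, 0.0584, 0.9939, -0.0939]
q̇ = J⁺·V = [0.6360, -0.8910, 0.6290, 0.2560, -0.4620]

0.6360 -0.8910 0.6290 0.2560 -0.4620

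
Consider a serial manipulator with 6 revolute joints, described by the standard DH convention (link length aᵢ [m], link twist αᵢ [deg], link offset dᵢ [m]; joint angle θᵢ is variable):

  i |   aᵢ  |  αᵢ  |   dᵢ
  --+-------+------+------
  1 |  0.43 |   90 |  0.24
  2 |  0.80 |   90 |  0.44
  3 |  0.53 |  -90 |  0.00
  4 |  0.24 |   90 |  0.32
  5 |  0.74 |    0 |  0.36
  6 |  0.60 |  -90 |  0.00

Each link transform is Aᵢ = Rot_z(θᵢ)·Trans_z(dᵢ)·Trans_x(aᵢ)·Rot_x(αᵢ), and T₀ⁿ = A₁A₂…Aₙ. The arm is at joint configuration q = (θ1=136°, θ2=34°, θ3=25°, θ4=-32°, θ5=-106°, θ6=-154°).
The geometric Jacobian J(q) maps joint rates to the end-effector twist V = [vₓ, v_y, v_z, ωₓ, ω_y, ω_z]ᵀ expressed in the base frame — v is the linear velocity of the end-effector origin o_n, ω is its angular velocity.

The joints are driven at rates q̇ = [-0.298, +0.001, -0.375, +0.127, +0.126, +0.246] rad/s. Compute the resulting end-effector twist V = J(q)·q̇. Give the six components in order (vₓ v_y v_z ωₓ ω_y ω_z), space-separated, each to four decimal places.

o_n = [-0.4826, 1.4945, 0.5597]
J₁: ẑ×o_n = [-1.4945, -0.4826, 0.0000], ω = ẑ
J2: z=[0.6947, 0.7193, 0.0000] o=[-0.3093, 0.2987, 0.2400] → [0.2299, -0.2221, 0.9553, 0.6947, 0.7193, 0.0000]
J3: z=[-0.4022, 0.3884, -0.8290] o=[-0.4808, 1.0759, 0.6874] → [0.2974, -0.0498, -0.1676, -0.4022, 0.3884, -0.8290]
J4: z=[0.8816, 0.4086, -0.2363] o=[-0.6116, 1.5137, 0.9560] → [-0.1665, 0.3189, -0.0697, 0.8816, 0.4086, -0.2363]
J5: z=[-0.2103, -0.1083, -0.9716] o=[-0.4309, 1.8619, 0.8780] → [-0.3226, -0.0167, 0.0717, -0.2103, -0.1083, -0.9716]
J6: z=[-0.2103, -0.1083, -0.9716] o=[-1.0475, 1.3475, 0.6983] → [0.1578, -0.5781, 0.0303, -0.2103, -0.1083, -0.9716]
V = J·q̇ = [0.3111, 0.0585, 0.0714, 0.1853, -0.1333, -0.3786]

0.3111 0.0585 0.0714 0.1853 -0.1333 -0.3786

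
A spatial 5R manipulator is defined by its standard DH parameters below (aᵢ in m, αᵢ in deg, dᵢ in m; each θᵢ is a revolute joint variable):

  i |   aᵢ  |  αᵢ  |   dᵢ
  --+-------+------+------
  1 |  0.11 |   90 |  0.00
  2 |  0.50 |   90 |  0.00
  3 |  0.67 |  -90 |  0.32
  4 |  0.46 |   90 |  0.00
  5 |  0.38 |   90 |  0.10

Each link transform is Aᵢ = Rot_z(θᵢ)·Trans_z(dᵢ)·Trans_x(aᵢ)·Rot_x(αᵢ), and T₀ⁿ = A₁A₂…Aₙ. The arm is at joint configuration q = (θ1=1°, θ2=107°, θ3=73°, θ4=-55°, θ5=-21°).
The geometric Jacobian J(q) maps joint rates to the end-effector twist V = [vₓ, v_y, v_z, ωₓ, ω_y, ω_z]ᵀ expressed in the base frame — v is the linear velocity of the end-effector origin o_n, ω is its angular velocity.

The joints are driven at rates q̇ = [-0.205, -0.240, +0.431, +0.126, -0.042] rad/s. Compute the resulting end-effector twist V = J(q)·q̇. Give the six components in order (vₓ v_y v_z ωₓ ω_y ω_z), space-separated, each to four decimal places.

0.1572 -0.4374 -0.5508 0.4184 0.1776 -0.1916

o_n = [0.8514, -0.9548, 1.2032]
J₁: ẑ×o_n = [0.9548, 0.8514, -0.0000], ω = ẑ
J2: z=[0.0175, -0.9998, 0.0000] o=[0.1100, 0.0019, 0.0000] → [-1.2031, -0.0210, 0.7246, 0.0175, -0.9998, 0.0000]
J3: z=[0.9562, 0.0167, 0.2924] o=[-0.0362, -0.0006, 0.4782] → [0.2911, -0.4338, -0.9271, 0.9562, 0.0167, 0.2924]
J4: z=[0.2847, -0.2874, -0.9145] o=[0.2237, -0.6369, 0.7590] → [-0.4184, -0.7005, 0.0900, 0.2847, -0.2874, -0.9145]
J5: z=[0.6048, 0.7940, -0.0613] o=[0.5659, -0.8833, 0.9430] → [0.2023, -0.1749, -0.2700, 0.6048, 0.7940, -0.0613]
V = J·q̇ = [0.1572, -0.4374, -0.5508, 0.4184, 0.1776, -0.1916]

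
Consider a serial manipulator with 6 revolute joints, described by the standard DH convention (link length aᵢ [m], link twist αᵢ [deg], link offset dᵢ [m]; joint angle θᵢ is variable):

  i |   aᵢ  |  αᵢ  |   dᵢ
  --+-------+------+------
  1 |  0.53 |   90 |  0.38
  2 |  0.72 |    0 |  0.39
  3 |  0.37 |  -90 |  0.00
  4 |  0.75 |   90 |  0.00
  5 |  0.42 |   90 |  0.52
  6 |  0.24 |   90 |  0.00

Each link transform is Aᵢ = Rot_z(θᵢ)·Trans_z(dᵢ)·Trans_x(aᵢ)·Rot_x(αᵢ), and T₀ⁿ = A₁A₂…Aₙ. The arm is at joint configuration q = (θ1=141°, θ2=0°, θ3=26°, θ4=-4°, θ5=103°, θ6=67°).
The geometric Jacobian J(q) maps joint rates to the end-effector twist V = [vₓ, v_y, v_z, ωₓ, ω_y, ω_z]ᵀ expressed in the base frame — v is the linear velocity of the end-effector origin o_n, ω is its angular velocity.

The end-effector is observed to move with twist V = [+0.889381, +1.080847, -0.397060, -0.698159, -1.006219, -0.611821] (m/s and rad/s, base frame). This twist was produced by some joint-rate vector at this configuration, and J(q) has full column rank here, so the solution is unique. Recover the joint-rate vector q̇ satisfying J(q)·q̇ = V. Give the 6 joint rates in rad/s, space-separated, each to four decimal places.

-0.8010 -0.3770 -0.2510 0.2190 -0.5920 -0.0410

o_n = [-0.7269, 2.0985, 1.2469]
J₁: ẑ×o_n = [-2.0985, -0.7269, 0.0000], ω = ẑ
J2: z=[0.6293, 0.7771, 0.0000] o=[-0.4119, 0.3335, 0.3800] → [0.6737, -0.5456, 1.3555, 0.6293, 0.7771, 0.0000]
J3: z=[0.6293, 0.7771, 0.0000] o=[-0.7260, 1.0897, 0.3800] → [0.6737, -0.5456, 0.6355, 0.6293, 0.7771, 0.0000]
J4: z=[0.3407, -0.2759, 0.8988] o=[-0.9844, 1.2990, 0.5422] → [-0.9129, -0.0086, 0.3434, 0.3407, -0.2759, 0.8988]
J5: z=[0.6765, 0.7358, -0.0306] o=[-1.4741, 1.7629, 0.8702] → [0.2875, -0.2777, -0.3228, 0.6765, 0.7358, -0.0306]
J6: z=[-0.5595, 0.5406, 0.6283] o=[-0.9212, 1.9742, 1.1808] → [-0.0423, 0.1591, -0.1746, -0.5595, 0.5406, 0.6283]
q̇ = J⁺·V = [-0.8010, -0.3770, -0.2510, 0.2190, -0.5920, -0.0410]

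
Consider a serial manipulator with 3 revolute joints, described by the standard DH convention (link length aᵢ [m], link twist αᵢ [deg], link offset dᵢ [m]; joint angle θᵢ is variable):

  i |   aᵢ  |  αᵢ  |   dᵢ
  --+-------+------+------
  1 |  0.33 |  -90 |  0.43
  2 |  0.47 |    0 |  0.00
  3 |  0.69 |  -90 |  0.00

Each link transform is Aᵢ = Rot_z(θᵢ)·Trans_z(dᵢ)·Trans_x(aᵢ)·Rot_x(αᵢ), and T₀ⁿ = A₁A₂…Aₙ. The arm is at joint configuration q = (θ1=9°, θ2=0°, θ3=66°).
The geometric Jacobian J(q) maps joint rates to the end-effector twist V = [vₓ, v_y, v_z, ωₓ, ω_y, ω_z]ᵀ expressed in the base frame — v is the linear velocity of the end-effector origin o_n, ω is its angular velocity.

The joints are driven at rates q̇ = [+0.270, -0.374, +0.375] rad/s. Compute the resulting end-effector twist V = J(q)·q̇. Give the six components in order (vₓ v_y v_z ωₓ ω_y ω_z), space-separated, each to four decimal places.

-0.0463 0.2881 0.1755 -0.0002 0.0010 0.2700

o_n = [1.0673, 0.1691, -0.2003]
J₁: ẑ×o_n = [-0.1691, 1.0673, 0.0000], ω = ẑ
J2: z=[-0.1564, 0.9877, 0.0000] o=[0.3259, 0.0516, 0.4300] → [-0.6226, -0.0986, -0.7506, -0.1564, 0.9877, 0.0000]
J3: z=[-0.1564, 0.9877, 0.0000] o=[0.7902, 0.1251, 0.4300] → [-0.6226, -0.0986, -0.2806, -0.1564, 0.9877, 0.0000]
V = J·q̇ = [-0.0463, 0.2881, 0.1755, -0.0002, 0.0010, 0.2700]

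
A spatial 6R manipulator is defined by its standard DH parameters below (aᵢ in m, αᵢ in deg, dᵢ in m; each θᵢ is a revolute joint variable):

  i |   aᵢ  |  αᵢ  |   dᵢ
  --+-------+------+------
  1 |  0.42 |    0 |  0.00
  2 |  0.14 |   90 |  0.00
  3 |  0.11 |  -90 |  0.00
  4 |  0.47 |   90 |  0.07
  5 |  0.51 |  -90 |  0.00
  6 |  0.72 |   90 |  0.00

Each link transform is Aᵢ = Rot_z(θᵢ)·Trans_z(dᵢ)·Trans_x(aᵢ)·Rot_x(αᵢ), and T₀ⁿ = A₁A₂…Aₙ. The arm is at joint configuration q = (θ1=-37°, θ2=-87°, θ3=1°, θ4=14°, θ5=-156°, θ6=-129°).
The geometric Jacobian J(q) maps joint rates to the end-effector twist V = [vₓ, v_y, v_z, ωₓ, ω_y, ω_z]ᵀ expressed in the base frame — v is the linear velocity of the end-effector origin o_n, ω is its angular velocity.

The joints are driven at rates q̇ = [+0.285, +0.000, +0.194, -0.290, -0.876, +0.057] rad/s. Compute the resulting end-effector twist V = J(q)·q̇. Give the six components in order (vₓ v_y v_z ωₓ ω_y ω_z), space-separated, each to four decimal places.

o_n = [-0.4726, -0.6607, 0.0582]
J₁: ẑ×o_n = [0.6607, -0.4726, 0.0000], ω = ẑ
J2: z=[0.0000, 0.0000, 1.0000] o=[0.3354, -0.2528, 0.0000] → [0.4079, -0.8081, 0.0000, 0.0000, 0.0000, 1.0000]
J3: z=[-0.8290, 0.5592, 0.0000] o=[0.2571, -0.3688, 0.0000] → [0.0326, 0.0483, 0.6501, -0.8290, 0.5592, 0.0000]
J4: z=[0.0098, 0.0145, 0.9998] o=[0.1956, -0.4600, 0.0019] → [0.2015, -0.6687, 0.0077, 0.0098, 0.0145, 0.9998]
J5: z=[-0.9397, 0.3421, 0.0042] o=[0.0356, -0.9006, 0.0799] → [-0.0084, -0.0225, -0.0516, -0.9397, 0.3421, 0.0042]
J6: z=[-0.1480, -0.3954, -0.9065] o=[0.1929, -0.4658, -0.1354] → [-0.2532, 0.6320, -0.2343, -0.1480, -0.3954, -0.9065]
V = J·q̇ = [0.1291, 0.1243, 0.1557, 0.6511, -0.2179, -0.0603]

0.1291 0.1243 0.1557 0.6511 -0.2179 -0.0603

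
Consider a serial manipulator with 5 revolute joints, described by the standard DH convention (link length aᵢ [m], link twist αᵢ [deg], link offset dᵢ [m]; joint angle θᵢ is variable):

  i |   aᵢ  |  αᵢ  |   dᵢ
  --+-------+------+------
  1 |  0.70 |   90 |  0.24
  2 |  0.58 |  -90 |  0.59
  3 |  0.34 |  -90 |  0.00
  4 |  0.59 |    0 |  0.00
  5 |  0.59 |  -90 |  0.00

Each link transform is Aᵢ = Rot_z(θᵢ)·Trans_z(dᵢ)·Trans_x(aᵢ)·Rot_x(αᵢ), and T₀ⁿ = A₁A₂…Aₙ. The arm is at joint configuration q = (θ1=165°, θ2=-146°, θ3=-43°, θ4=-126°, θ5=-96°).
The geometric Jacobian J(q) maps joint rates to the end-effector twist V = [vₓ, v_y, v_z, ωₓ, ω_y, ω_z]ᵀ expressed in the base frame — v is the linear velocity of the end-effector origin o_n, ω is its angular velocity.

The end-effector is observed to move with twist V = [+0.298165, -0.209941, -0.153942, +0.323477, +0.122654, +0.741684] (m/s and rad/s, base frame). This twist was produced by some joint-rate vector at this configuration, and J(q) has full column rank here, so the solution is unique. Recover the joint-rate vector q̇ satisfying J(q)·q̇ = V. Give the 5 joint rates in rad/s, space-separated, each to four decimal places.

-0.0050 0.0040 -0.7760 0.1580 -0.4290

o_n = [-0.4429, 0.4151, 0.0293]
J₁: ẑ×o_n = [-0.4151, -0.4429, 0.0000], ω = ẑ
J2: z=[0.2588, 0.9659, 0.0000] o=[-0.6761, 0.1812, 0.2400] → [-0.2035, 0.0545, -0.1647, 0.2588, 0.9659, 0.0000]
J3: z=[-0.5401, 0.1447, -0.8290] o=[-0.0590, 0.6266, -0.0843] → [-0.1589, 0.3797, 0.1698, -0.5401, 0.1447, -0.8290]
J4: z=[0.3568, -0.8528, -0.3814] o=[0.2002, 0.7972, -0.2234] → [-0.3612, 0.1551, -0.6848, 0.3568, -0.8528, -0.3814]
J5: z=[0.3568, -0.8528, -0.3814] o=[-0.3220, 0.6923, -0.4773] → [-0.5377, -0.1347, -0.2020, 0.3568, -0.8528, -0.3814]
q̇ = J⁺·V = [-0.0050, 0.0040, -0.7760, 0.1580, -0.4290]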